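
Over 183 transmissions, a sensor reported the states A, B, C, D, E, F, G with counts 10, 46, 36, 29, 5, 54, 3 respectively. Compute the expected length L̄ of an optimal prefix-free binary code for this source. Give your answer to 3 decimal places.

Probabilities are the counts divided by 183.
Repeatedly combine the two least-probable nodes; the expected code length is the sum of the merged weights.
merge 1/61 + 5/183 → 8/183
merge 8/183 + 10/183 → 6/61
merge 6/61 + 29/183 → 47/183
merge 12/61 + 46/183 → 82/183
merge 47/183 + 18/61 → 101/183
merge 82/183 + 101/183 → 1
L = 8/183 + 6/61 + 47/183 + 82/183 + 101/183 + 1 = 439/183 ≈ 2.399 bits/symbol.

2.399 bits/symbol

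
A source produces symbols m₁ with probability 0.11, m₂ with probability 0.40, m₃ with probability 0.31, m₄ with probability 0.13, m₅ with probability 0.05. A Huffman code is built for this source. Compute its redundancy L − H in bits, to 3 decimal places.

Entropy H = −Σ p log₂ p ≈ 2.0016 bits.
Huffman merges: 1/20+11/100→4/25; 13/100+4/25→29/100; 29/100+31/100→3/5; 2/5+3/5→1. L = 41/20 ≈ 2.0500.
L − H = 2.0500 − 2.0016 = 0.048 bits.

0.048 bits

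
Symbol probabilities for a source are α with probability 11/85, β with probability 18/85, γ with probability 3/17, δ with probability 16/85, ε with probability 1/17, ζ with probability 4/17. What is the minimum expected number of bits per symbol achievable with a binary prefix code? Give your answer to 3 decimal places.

Repeatedly combine the two least-probable nodes; the expected code length is the sum of the merged weights.
merge 1/17 + 11/85 → 16/85
merge 3/17 + 16/85 → 31/85
merge 16/85 + 18/85 → 2/5
merge 4/17 + 31/85 → 3/5
merge 2/5 + 3/5 → 1
L = 16/85 + 31/85 + 2/5 + 3/5 + 1 = 217/85 ≈ 2.553 bits/symbol.

2.553 bits/symbol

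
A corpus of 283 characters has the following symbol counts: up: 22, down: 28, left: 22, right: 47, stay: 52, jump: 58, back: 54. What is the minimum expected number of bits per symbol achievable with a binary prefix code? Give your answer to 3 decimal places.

2.760 bits/symbol

Probabilities are the counts divided by 283.
Repeatedly combine the two least-probable nodes; the expected code length is the sum of the merged weights.
merge 22/283 + 22/283 → 44/283
merge 28/283 + 44/283 → 72/283
merge 47/283 + 52/283 → 99/283
merge 54/283 + 58/283 → 112/283
merge 72/283 + 99/283 → 171/283
merge 112/283 + 171/283 → 1
L = 44/283 + 72/283 + 99/283 + 112/283 + 171/283 + 1 = 781/283 ≈ 2.760 bits/symbol.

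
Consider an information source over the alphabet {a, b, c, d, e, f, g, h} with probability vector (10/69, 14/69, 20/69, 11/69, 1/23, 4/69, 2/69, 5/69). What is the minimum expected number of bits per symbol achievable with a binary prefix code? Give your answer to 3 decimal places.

2.710 bits/symbol

Repeatedly combine the two least-probable nodes; the expected code length is the sum of the merged weights.
merge 2/69 + 1/23 → 5/69
merge 4/69 + 5/69 → 3/23
merge 5/69 + 3/23 → 14/69
merge 10/69 + 11/69 → 7/23
merge 14/69 + 14/69 → 28/69
merge 20/69 + 7/23 → 41/69
merge 28/69 + 41/69 → 1
L = 5/69 + 3/23 + 14/69 + 7/23 + 28/69 + 41/69 + 1 = 187/69 ≈ 2.710 bits/symbol.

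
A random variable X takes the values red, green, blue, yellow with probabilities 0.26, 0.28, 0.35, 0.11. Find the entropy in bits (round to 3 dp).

H = −Σ pᵢ log₂ pᵢ.
−0.26·log₂(0.26) = 0.5053
−0.28·log₂(0.28) = 0.5142
−0.35·log₂(0.35) = 0.5301
−0.11·log₂(0.11) = 0.3503
Sum ≈ 1.8999 → 1.900 bits.

1.900 bits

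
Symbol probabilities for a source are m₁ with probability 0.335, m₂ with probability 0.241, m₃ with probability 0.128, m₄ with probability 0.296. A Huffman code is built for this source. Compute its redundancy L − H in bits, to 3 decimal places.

Entropy H = −Σ p log₂ p ≈ 1.9228 bits.
Huffman merges: 16/125+241/1000→369/1000; 37/125+67/200→631/1000; 369/1000+631/1000→1. L = 2 ≈ 2.0000.
L − H = 2.0000 − 1.9228 = 0.077 bits.

0.077 bits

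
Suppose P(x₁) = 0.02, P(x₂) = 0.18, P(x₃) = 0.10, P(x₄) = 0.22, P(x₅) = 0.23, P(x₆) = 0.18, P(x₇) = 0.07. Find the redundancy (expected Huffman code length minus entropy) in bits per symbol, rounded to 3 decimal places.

Entropy H = −Σ p log₂ p ≈ 2.5725 bits.
Huffman merges: 1/50+7/100→9/100; 9/100+1/10→19/100; 9/50+9/50→9/25; 19/100+11/50→41/100; 23/100+9/25→59/100; 41/100+59/100→1. L = 66/25 ≈ 2.6400.
L − H = 2.6400 − 2.5725 = 0.068 bits.

0.068 bits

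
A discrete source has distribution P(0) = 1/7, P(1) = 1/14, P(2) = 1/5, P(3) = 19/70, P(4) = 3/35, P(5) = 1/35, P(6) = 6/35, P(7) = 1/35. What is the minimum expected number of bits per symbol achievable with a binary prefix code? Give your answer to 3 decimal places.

Repeatedly combine the two least-probable nodes; the expected code length is the sum of the merged weights.
merge 1/35 + 1/35 → 2/35
merge 2/35 + 1/14 → 9/70
merge 3/35 + 9/70 → 3/14
merge 1/7 + 6/35 → 11/35
merge 1/5 + 3/14 → 29/70
merge 19/70 + 11/35 → 41/70
merge 29/70 + 41/70 → 1
L = 2/35 + 9/70 + 3/14 + 11/35 + 29/70 + 41/70 + 1 = 19/7 ≈ 2.714 bits/symbol.

2.714 bits/symbol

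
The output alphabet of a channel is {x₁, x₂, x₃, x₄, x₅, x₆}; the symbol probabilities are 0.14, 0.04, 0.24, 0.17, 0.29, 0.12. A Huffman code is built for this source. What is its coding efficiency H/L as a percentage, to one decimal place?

Entropy H = −Σ p log₂ p ≈ 2.3966 bits.
Huffman merges: 1/25+3/25→4/25; 7/50+4/25→3/10; 17/100+6/25→41/100; 29/100+3/10→59/100; 41/100+59/100→1. L = 123/50 ≈ 2.4600.
Efficiency = H/L = 2.3966/2.4600 = 97.4%.

97.4%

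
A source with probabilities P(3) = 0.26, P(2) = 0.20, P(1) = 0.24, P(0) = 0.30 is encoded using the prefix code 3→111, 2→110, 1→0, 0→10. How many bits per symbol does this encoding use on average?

2.22 bits/symbol

L̄ = Σ pᵢ·ℓᵢ = 0.26·3 + 0.20·3 + 0.24·1 + 0.30·2 = 2.22 bits/symbol.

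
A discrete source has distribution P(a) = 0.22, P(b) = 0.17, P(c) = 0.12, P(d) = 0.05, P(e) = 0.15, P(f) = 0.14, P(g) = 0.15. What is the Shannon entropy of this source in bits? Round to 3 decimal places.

2.717 bits

H = −Σ pᵢ log₂ pᵢ.
−0.22·log₂(0.22) = 0.4806
−0.17·log₂(0.17) = 0.4346
−0.12·log₂(0.12) = 0.3671
−0.05·log₂(0.05) = 0.2161
−0.15·log₂(0.15) = 0.4105
−0.14·log₂(0.14) = 0.3971
−0.15·log₂(0.15) = 0.4105
Sum ≈ 2.7165 → 2.717 bits.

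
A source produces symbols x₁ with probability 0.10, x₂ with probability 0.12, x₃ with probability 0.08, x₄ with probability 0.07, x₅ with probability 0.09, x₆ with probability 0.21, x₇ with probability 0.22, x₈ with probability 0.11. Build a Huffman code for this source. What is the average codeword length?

Repeatedly combine the two least-probable nodes; the expected code length is the sum of the merged weights.
merge 7/100 + 2/25 → 3/20
merge 9/100 + 1/10 → 19/100
merge 11/100 + 3/25 → 23/100
merge 3/20 + 19/100 → 17/50
merge 21/100 + 11/50 → 43/100
merge 23/100 + 17/50 → 57/100
merge 43/100 + 57/100 → 1
L = 3/20 + 19/100 + 23/100 + 17/50 + 43/100 + 57/100 + 1 = 291/100 = 2.91 bits/symbol.

2.91 bits/symbol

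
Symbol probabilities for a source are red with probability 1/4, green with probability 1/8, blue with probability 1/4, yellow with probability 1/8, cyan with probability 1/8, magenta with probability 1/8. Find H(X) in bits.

Each probability is a power of 1/2, so log₂(1/p) is an integer.
H = Σ p·log₂(1/p) = 1/4·2 + 1/8·3 + 1/4·2 + 1/8·3 + 1/8·3 + 1/8·3 = 2.5 bits.

2.5 bits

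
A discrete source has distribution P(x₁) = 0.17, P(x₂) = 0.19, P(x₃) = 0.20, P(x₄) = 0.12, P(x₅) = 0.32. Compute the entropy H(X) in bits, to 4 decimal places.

H = −Σ pᵢ log₂ pᵢ.
−0.17·log₂(0.17) = 0.4346
−0.19·log₂(0.19) = 0.4552
−0.20·log₂(0.20) = 0.4644
−0.12·log₂(0.12) = 0.3671
−0.32·log₂(0.32) = 0.5260
Sum ≈ 2.2473 → 2.2473 bits.

2.2473 bits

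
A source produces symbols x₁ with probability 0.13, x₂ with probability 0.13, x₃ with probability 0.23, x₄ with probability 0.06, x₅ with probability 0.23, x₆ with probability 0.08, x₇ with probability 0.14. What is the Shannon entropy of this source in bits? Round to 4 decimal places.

H = −Σ pᵢ log₂ pᵢ.
−0.13·log₂(0.13) = 0.3826
−0.13·log₂(0.13) = 0.3826
−0.23·log₂(0.23) = 0.4877
−0.06·log₂(0.06) = 0.2435
−0.23·log₂(0.23) = 0.4877
−0.08·log₂(0.08) = 0.2915
−0.14·log₂(0.14) = 0.3971
Sum ≈ 2.6728 → 2.6728 bits.

2.6728 bits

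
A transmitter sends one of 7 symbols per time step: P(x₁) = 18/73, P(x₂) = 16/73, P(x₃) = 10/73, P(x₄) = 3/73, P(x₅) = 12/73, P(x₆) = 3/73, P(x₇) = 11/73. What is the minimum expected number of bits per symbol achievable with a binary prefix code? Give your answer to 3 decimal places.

Repeatedly combine the two least-probable nodes; the expected code length is the sum of the merged weights.
merge 3/73 + 3/73 → 6/73
merge 6/73 + 10/73 → 16/73
merge 11/73 + 12/73 → 23/73
merge 16/73 + 16/73 → 32/73
merge 18/73 + 23/73 → 41/73
merge 32/73 + 41/73 → 1
L = 6/73 + 16/73 + 23/73 + 32/73 + 41/73 + 1 = 191/73 ≈ 2.616 bits/symbol.

2.616 bits/symbol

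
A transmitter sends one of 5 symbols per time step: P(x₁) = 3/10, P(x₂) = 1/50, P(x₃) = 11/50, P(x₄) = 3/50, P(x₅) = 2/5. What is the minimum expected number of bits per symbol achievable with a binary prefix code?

1.98 bits/symbol

Repeatedly combine the two least-probable nodes; the expected code length is the sum of the merged weights.
merge 1/50 + 3/50 → 2/25
merge 2/25 + 11/50 → 3/10
merge 3/10 + 3/10 → 3/5
merge 2/5 + 3/5 → 1
L = 2/25 + 3/10 + 3/5 + 1 = 99/50 = 1.98 bits/symbol.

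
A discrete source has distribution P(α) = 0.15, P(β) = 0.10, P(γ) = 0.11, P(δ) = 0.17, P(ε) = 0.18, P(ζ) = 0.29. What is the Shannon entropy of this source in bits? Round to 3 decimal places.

H = −Σ pᵢ log₂ pᵢ.
−0.15·log₂(0.15) = 0.4105
−0.10·log₂(0.10) = 0.3322
−0.11·log₂(0.11) = 0.3503
−0.17·log₂(0.17) = 0.4346
−0.18·log₂(0.18) = 0.4453
−0.29·log₂(0.29) = 0.5179
Sum ≈ 2.4908 → 2.491 bits.

2.491 bits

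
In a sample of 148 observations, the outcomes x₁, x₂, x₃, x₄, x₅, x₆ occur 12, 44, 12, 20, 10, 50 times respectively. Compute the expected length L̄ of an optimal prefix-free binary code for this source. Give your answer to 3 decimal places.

2.365 bits/symbol

Probabilities are the counts divided by 148.
Repeatedly combine the two least-probable nodes; the expected code length is the sum of the merged weights.
merge 5/74 + 3/37 → 11/74
merge 3/37 + 5/37 → 8/37
merge 11/74 + 8/37 → 27/74
merge 11/37 + 25/74 → 47/74
merge 27/74 + 47/74 → 1
L = 11/74 + 8/37 + 27/74 + 47/74 + 1 = 175/74 ≈ 2.365 bits/symbol.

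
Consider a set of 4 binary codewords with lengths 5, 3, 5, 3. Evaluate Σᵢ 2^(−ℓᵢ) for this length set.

With common denominator 2^5 = 32: Σ 2^(−ℓᵢ) = 1/32 + 4/32 + 1/32 + 4/32 = 10/32 = 0.3125.

0.3125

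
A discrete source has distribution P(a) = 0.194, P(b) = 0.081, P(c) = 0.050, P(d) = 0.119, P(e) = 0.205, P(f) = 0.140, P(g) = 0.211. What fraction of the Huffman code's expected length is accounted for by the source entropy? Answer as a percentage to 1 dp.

Entropy H = −Σ p log₂ p ≈ 2.6737 bits.
Huffman merges: 1/20+81/1000→131/1000; 119/1000+131/1000→1/4; 7/50+97/500→167/500; 41/200+211/1000→52/125; 1/4+167/500→73/125; 52/125+73/125→1. L = 543/200 ≈ 2.7150.
Efficiency = H/L = 2.6737/2.7150 = 98.5%.

98.5%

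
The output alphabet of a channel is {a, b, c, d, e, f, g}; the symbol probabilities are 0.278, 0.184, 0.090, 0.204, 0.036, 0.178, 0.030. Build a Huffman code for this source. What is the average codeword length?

2.556 bits/symbol

Repeatedly combine the two least-probable nodes; the expected code length is the sum of the merged weights.
merge 3/100 + 9/250 → 33/500
merge 33/500 + 9/100 → 39/250
merge 39/250 + 89/500 → 167/500
merge 23/125 + 51/250 → 97/250
merge 139/500 + 167/500 → 153/250
merge 97/250 + 153/250 → 1
L = 33/500 + 39/250 + 167/500 + 97/250 + 153/250 + 1 = 639/250 = 2.556 bits/symbol.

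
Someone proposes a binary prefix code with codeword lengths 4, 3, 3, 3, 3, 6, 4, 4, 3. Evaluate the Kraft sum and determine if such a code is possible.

0.828125; yes

With common denominator 2^6 = 64: Σ 2^(−ℓᵢ) = 4/64 + 8/64 + 8/64 + 8/64 + 8/64 + 1/64 + 4/64 + 4/64 + 8/64 = 53/64 = 0.828125.
Kraft's inequality requires Σ ≤ 1; here Σ = 0.828125 ≤ 1, so such a prefix code exists.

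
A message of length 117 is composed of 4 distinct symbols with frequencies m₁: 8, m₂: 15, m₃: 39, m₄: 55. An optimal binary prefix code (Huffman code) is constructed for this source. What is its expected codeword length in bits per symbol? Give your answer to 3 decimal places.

1.726 bits/symbol

Probabilities are the counts divided by 117.
Repeatedly combine the two least-probable nodes; the expected code length is the sum of the merged weights.
merge 8/117 + 5/39 → 23/117
merge 23/117 + 1/3 → 62/117
merge 55/117 + 62/117 → 1
L = 23/117 + 62/117 + 1 = 202/117 ≈ 1.726 bits/symbol.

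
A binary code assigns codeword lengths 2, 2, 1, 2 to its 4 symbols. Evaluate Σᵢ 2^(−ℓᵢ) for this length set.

1.25

With common denominator 2^2 = 4: Σ 2^(−ℓᵢ) = 1/4 + 1/4 + 2/4 + 1/4 = 5/4 = 1.25.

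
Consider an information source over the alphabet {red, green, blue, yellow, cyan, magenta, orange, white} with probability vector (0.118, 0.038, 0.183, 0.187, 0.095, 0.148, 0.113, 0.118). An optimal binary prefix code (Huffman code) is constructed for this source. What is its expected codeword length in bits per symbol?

2.946 bits/symbol

Repeatedly combine the two least-probable nodes; the expected code length is the sum of the merged weights.
merge 19/500 + 19/200 → 133/1000
merge 113/1000 + 59/500 → 231/1000
merge 59/500 + 133/1000 → 251/1000
merge 37/250 + 183/1000 → 331/1000
merge 187/1000 + 231/1000 → 209/500
merge 251/1000 + 331/1000 → 291/500
merge 209/500 + 291/500 → 1
L = 133/1000 + 231/1000 + 251/1000 + 331/1000 + 209/500 + 291/500 + 1 = 1473/500 = 2.946 bits/symbol.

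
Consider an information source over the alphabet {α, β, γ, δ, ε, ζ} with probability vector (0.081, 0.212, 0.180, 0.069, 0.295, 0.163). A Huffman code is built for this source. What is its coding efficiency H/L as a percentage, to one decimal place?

Entropy H = −Σ p log₂ p ≈ 2.4257 bits.
Huffman merges: 69/1000+81/1000→3/20; 3/20+163/1000→313/1000; 9/50+53/250→49/125; 59/200+313/1000→76/125; 49/125+76/125→1. L = 2463/1000 ≈ 2.4630.
Efficiency = H/L = 2.4257/2.4630 = 98.5%.

98.5%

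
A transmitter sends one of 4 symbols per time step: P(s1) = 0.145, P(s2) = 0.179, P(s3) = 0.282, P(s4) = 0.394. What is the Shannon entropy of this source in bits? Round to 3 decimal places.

H = −Σ pᵢ log₂ pᵢ.
−0.145·log₂(0.145) = 0.4040
−0.179·log₂(0.179) = 0.4443
−0.282·log₂(0.282) = 0.5150
−0.394·log₂(0.394) = 0.5294
Sum ≈ 1.8927 → 1.893 bits.

1.893 bits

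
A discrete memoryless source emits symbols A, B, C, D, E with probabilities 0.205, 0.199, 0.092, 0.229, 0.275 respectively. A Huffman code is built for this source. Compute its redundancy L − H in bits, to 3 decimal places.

Entropy H = −Σ p log₂ p ≈ 2.2481 bits.
Huffman merges: 23/250+199/1000→291/1000; 41/200+229/1000→217/500; 11/40+291/1000→283/500; 217/500+283/500→1. L = 2291/1000 ≈ 2.2910.
L − H = 2.2910 − 2.2481 = 0.043 bits.

0.043 bits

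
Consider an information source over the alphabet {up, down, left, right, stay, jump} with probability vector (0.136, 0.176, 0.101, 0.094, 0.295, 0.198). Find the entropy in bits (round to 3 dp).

H = −Σ pᵢ log₂ pᵢ.
−0.136·log₂(0.136) = 0.3915
−0.176·log₂(0.176) = 0.4411
−0.101·log₂(0.101) = 0.3341
−0.094·log₂(0.094) = 0.3207
−0.295·log₂(0.295) = 0.5196
−0.198·log₂(0.198) = 0.4626
Sum ≈ 2.4695 → 2.469 bits.

2.469 bits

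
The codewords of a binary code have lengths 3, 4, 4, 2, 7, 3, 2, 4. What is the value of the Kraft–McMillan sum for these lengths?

0.9453125

With common denominator 2^7 = 128: Σ 2^(−ℓᵢ) = 16/128 + 8/128 + 8/128 + 32/128 + 1/128 + 16/128 + 32/128 + 8/128 = 121/128 = 0.9453125.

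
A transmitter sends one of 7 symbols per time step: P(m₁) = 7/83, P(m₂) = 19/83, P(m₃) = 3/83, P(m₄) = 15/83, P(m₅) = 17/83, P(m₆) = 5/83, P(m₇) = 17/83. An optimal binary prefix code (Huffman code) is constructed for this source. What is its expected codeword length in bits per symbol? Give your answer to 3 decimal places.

2.639 bits/symbol

Repeatedly combine the two least-probable nodes; the expected code length is the sum of the merged weights.
merge 3/83 + 5/83 → 8/83
merge 7/83 + 8/83 → 15/83
merge 15/83 + 15/83 → 30/83
merge 17/83 + 17/83 → 34/83
merge 19/83 + 30/83 → 49/83
merge 34/83 + 49/83 → 1
L = 8/83 + 15/83 + 30/83 + 34/83 + 49/83 + 1 = 219/83 ≈ 2.639 bits/symbol.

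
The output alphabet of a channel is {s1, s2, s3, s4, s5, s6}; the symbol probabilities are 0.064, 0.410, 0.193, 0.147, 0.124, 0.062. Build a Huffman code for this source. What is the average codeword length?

2.306 bits/symbol

Repeatedly combine the two least-probable nodes; the expected code length is the sum of the merged weights.
merge 31/500 + 8/125 → 63/500
merge 31/250 + 63/500 → 1/4
merge 147/1000 + 193/1000 → 17/50
merge 1/4 + 17/50 → 59/100
merge 41/100 + 59/100 → 1
L = 63/500 + 1/4 + 17/50 + 59/100 + 1 = 1153/500 = 2.306 bits/symbol.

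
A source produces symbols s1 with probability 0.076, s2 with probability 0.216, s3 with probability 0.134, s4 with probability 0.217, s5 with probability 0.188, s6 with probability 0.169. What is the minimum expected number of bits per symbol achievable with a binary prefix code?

Repeatedly combine the two least-probable nodes; the expected code length is the sum of the merged weights.
merge 19/250 + 67/500 → 21/100
merge 169/1000 + 47/250 → 357/1000
merge 21/100 + 27/125 → 213/500
merge 217/1000 + 357/1000 → 287/500
merge 213/500 + 287/500 → 1
L = 21/100 + 357/1000 + 213/500 + 287/500 + 1 = 2567/1000 = 2.567 bits/symbol.

2.567 bits/symbol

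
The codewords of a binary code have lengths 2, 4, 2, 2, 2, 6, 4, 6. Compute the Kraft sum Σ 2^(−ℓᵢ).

1.15625

With common denominator 2^6 = 64: Σ 2^(−ℓᵢ) = 16/64 + 4/64 + 16/64 + 16/64 + 16/64 + 1/64 + 4/64 + 1/64 = 74/64 = 1.15625.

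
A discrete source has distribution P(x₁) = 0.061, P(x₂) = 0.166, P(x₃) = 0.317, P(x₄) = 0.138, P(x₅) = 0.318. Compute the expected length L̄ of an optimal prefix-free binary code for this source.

2.199 bits/symbol

Repeatedly combine the two least-probable nodes; the expected code length is the sum of the merged weights.
merge 61/1000 + 69/500 → 199/1000
merge 83/500 + 199/1000 → 73/200
merge 317/1000 + 159/500 → 127/200
merge 73/200 + 127/200 → 1
L = 199/1000 + 73/200 + 127/200 + 1 = 2199/1000 = 2.199 bits/symbol.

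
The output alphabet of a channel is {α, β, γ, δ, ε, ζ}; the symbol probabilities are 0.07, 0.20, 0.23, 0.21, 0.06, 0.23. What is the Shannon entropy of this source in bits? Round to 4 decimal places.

H = −Σ pᵢ log₂ pᵢ.
−0.07·log₂(0.07) = 0.2686
−0.20·log₂(0.20) = 0.4644
−0.23·log₂(0.23) = 0.4877
−0.21·log₂(0.21) = 0.4728
−0.06·log₂(0.06) = 0.2435
−0.23·log₂(0.23) = 0.4877
Sum ≈ 2.4246 → 2.4246 bits.

2.4246 bits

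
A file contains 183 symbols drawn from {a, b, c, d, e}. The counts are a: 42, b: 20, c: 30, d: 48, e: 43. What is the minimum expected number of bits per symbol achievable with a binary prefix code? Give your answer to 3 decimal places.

2.273 bits/symbol

Probabilities are the counts divided by 183.
Repeatedly combine the two least-probable nodes; the expected code length is the sum of the merged weights.
merge 20/183 + 10/61 → 50/183
merge 14/61 + 43/183 → 85/183
merge 16/61 + 50/183 → 98/183
merge 85/183 + 98/183 → 1
L = 50/183 + 85/183 + 98/183 + 1 = 416/183 ≈ 2.273 bits/symbol.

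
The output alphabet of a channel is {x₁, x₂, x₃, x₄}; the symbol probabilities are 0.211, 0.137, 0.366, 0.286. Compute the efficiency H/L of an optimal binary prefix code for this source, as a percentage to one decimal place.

96.6%

Entropy H = −Σ p log₂ p ≈ 1.9137 bits.
Huffman merges: 137/1000+211/1000→87/250; 143/500+87/250→317/500; 183/500+317/500→1. L = 991/500 ≈ 1.9820.
Efficiency = H/L = 1.9137/1.9820 = 96.6%.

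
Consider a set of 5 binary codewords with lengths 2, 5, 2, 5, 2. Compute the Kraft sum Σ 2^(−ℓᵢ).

0.8125

With common denominator 2^5 = 32: Σ 2^(−ℓᵢ) = 8/32 + 1/32 + 8/32 + 1/32 + 8/32 = 26/32 = 0.8125.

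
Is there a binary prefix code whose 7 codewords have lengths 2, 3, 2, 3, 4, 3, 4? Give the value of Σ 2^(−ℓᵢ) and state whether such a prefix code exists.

1; yes

With common denominator 2^4 = 16: Σ 2^(−ℓᵢ) = 4/16 + 2/16 + 4/16 + 2/16 + 1/16 + 2/16 + 1/16 = 16/16 = 1.
Kraft's inequality requires Σ ≤ 1; here Σ = 1 ≤ 1, so such a prefix code exists.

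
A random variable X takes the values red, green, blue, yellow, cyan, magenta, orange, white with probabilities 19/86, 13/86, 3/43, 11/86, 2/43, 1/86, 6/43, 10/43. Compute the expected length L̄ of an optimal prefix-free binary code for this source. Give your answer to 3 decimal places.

2.733 bits/symbol

Repeatedly combine the two least-probable nodes; the expected code length is the sum of the merged weights.
merge 1/86 + 2/43 → 5/86
merge 5/86 + 3/43 → 11/86
merge 11/86 + 11/86 → 11/43
merge 6/43 + 13/86 → 25/86
merge 19/86 + 10/43 → 39/86
merge 11/43 + 25/86 → 47/86
merge 39/86 + 47/86 → 1
L = 5/86 + 11/86 + 11/43 + 25/86 + 39/86 + 47/86 + 1 = 235/86 ≈ 2.733 bits/symbol.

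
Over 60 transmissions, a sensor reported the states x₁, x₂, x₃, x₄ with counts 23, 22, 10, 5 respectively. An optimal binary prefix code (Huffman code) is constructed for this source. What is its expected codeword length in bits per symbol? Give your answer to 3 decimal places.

1.867 bits/symbol

Probabilities are the counts divided by 60.
Repeatedly combine the two least-probable nodes; the expected code length is the sum of the merged weights.
merge 1/12 + 1/6 → 1/4
merge 1/4 + 11/30 → 37/60
merge 23/60 + 37/60 → 1
L = 1/4 + 37/60 + 1 = 28/15 ≈ 1.867 bits/symbol.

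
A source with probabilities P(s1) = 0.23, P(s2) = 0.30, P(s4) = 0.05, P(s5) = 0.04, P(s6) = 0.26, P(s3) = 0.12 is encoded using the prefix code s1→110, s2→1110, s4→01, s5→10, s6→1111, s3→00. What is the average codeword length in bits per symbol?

L̄ = Σ pᵢ·ℓᵢ = 0.23·3 + 0.30·4 + 0.05·2 + 0.04·2 + 0.26·4 + 0.12·2 = 3.35 bits/symbol.

3.35 bits/symbol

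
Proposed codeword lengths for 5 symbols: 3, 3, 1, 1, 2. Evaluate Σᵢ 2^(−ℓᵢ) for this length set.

With common denominator 2^3 = 8: Σ 2^(−ℓᵢ) = 1/8 + 1/8 + 4/8 + 4/8 + 2/8 = 12/8 = 1.5.

1.5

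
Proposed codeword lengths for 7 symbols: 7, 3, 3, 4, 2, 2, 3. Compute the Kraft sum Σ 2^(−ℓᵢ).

0.9453125

With common denominator 2^7 = 128: Σ 2^(−ℓᵢ) = 1/128 + 16/128 + 16/128 + 8/128 + 32/128 + 32/128 + 16/128 = 121/128 = 0.9453125.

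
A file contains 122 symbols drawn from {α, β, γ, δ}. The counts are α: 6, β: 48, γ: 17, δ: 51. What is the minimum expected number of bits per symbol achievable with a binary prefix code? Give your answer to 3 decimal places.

Probabilities are the counts divided by 122.
Repeatedly combine the two least-probable nodes; the expected code length is the sum of the merged weights.
merge 3/61 + 17/122 → 23/122
merge 23/122 + 24/61 → 71/122
merge 51/122 + 71/122 → 1
L = 23/122 + 71/122 + 1 = 108/61 ≈ 1.770 bits/symbol.

1.770 bits/symbol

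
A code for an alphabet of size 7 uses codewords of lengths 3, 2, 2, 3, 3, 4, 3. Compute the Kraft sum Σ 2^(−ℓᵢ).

With common denominator 2^4 = 16: Σ 2^(−ℓᵢ) = 2/16 + 4/16 + 4/16 + 2/16 + 2/16 + 1/16 + 2/16 = 17/16 = 1.0625.

1.0625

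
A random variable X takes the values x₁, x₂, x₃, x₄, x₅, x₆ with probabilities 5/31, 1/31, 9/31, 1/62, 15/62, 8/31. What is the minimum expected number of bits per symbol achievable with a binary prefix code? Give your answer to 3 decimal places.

2.258 bits/symbol

Repeatedly combine the two least-probable nodes; the expected code length is the sum of the merged weights.
merge 1/62 + 1/31 → 3/62
merge 3/62 + 5/31 → 13/62
merge 13/62 + 15/62 → 14/31
merge 8/31 + 9/31 → 17/31
merge 14/31 + 17/31 → 1
L = 3/62 + 13/62 + 14/31 + 17/31 + 1 = 70/31 ≈ 2.258 bits/symbol.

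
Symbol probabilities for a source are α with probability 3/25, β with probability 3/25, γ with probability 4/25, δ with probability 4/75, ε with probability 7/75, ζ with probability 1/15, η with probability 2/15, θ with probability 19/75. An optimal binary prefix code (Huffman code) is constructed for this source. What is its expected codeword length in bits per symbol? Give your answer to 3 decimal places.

Repeatedly combine the two least-probable nodes; the expected code length is the sum of the merged weights.
merge 4/75 + 1/15 → 3/25
merge 7/75 + 3/25 → 16/75
merge 3/25 + 3/25 → 6/25
merge 2/15 + 4/25 → 22/75
merge 16/75 + 6/25 → 34/75
merge 19/75 + 22/75 → 41/75
merge 34/75 + 41/75 → 1
L = 3/25 + 16/75 + 6/25 + 22/75 + 34/75 + 41/75 + 1 = 43/15 ≈ 2.867 bits/symbol.

2.867 bits/symbol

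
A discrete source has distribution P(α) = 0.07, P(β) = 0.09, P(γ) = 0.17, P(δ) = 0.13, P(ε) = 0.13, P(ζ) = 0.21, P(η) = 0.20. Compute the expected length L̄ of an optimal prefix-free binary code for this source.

2.75 bits/symbol

Repeatedly combine the two least-probable nodes; the expected code length is the sum of the merged weights.
merge 7/100 + 9/100 → 4/25
merge 13/100 + 13/100 → 13/50
merge 4/25 + 17/100 → 33/100
merge 1/5 + 21/100 → 41/100
merge 13/50 + 33/100 → 59/100
merge 41/100 + 59/100 → 1
L = 4/25 + 13/50 + 33/100 + 41/100 + 59/100 + 1 = 11/4 = 2.75 bits/symbol.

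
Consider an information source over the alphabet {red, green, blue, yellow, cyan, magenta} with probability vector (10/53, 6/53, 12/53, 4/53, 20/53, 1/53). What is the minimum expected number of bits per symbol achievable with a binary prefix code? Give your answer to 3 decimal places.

2.302 bits/symbol

Repeatedly combine the two least-probable nodes; the expected code length is the sum of the merged weights.
merge 1/53 + 4/53 → 5/53
merge 5/53 + 6/53 → 11/53
merge 10/53 + 11/53 → 21/53
merge 12/53 + 20/53 → 32/53
merge 21/53 + 32/53 → 1
L = 5/53 + 11/53 + 21/53 + 32/53 + 1 = 122/53 ≈ 2.302 bits/symbol.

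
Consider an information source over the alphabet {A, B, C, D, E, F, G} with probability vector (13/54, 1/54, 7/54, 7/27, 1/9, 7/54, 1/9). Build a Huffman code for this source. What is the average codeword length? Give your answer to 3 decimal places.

Repeatedly combine the two least-probable nodes; the expected code length is the sum of the merged weights.
merge 1/54 + 1/9 → 7/54
merge 1/9 + 7/54 → 13/54
merge 7/54 + 7/54 → 7/27
merge 13/54 + 13/54 → 13/27
merge 7/27 + 7/27 → 14/27
merge 13/27 + 14/27 → 1
L = 7/54 + 13/54 + 7/27 + 13/27 + 14/27 + 1 = 71/27 ≈ 2.630 bits/symbol.

2.630 bits/symbol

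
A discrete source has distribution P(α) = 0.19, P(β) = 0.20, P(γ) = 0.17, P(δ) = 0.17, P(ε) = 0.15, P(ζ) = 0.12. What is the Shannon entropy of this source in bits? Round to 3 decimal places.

H = −Σ pᵢ log₂ pᵢ.
−0.19·log₂(0.19) = 0.4552
−0.20·log₂(0.20) = 0.4644
−0.17·log₂(0.17) = 0.4346
−0.17·log₂(0.17) = 0.4346
−0.15·log₂(0.15) = 0.4105
−0.12·log₂(0.12) = 0.3671
Sum ≈ 2.5664 → 2.566 bits.

2.566 bits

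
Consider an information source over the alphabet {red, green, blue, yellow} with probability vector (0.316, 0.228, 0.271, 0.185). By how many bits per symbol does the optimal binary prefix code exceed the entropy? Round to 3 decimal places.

Entropy H = −Σ p log₂ p ≈ 1.9723 bits.
Huffman merges: 37/200+57/250→413/1000; 271/1000+79/250→587/1000; 413/1000+587/1000→1. L = 2 ≈ 2.0000.
L − H = 2.0000 − 1.9723 = 0.028 bits.

0.028 bits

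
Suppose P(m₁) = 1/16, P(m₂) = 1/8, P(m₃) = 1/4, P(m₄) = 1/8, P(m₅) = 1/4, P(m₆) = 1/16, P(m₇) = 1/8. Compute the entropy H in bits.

Each probability is a power of 1/2, so log₂(1/p) is an integer.
H = Σ p·log₂(1/p) = 1/16·4 + 1/8·3 + 1/4·2 + 1/8·3 + 1/4·2 + 1/16·4 + 1/8·3 = 2.625 bits.

2.625 bits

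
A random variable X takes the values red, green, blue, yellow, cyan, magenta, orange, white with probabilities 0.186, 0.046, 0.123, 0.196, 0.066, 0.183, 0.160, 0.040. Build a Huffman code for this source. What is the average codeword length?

Repeatedly combine the two least-probable nodes; the expected code length is the sum of the merged weights.
merge 1/25 + 23/500 → 43/500
merge 33/500 + 43/500 → 19/125
merge 123/1000 + 19/125 → 11/40
merge 4/25 + 183/1000 → 343/1000
merge 93/500 + 49/250 → 191/500
merge 11/40 + 343/1000 → 309/500
merge 191/500 + 309/500 → 1
L = 43/500 + 19/125 + 11/40 + 343/1000 + 191/500 + 309/500 + 1 = 357/125 = 2.856 bits/symbol.

2.856 bits/symbol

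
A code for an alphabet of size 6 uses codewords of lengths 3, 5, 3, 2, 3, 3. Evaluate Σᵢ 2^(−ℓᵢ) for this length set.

With common denominator 2^5 = 32: Σ 2^(−ℓᵢ) = 4/32 + 1/32 + 4/32 + 8/32 + 4/32 + 4/32 = 25/32 = 0.78125.

0.78125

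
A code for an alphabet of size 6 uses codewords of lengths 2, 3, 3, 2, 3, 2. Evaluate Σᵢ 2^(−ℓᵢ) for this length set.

1.125

With common denominator 2^3 = 8: Σ 2^(−ℓᵢ) = 2/8 + 1/8 + 1/8 + 2/8 + 1/8 + 2/8 = 9/8 = 1.125.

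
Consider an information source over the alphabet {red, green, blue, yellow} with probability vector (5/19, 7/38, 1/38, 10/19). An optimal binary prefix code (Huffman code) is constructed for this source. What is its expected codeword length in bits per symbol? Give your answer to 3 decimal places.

1.684 bits/symbol

Repeatedly combine the two least-probable nodes; the expected code length is the sum of the merged weights.
merge 1/38 + 7/38 → 4/19
merge 4/19 + 5/19 → 9/19
merge 9/19 + 10/19 → 1
L = 4/19 + 9/19 + 1 = 32/19 ≈ 1.684 bits/symbol.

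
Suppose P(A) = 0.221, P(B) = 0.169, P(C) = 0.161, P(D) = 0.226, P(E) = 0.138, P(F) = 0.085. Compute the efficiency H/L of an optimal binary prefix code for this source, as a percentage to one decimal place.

98.7%

Entropy H = −Σ p log₂ p ≈ 2.5205 bits.
Huffman merges: 17/200+69/500→223/1000; 161/1000+169/1000→33/100; 221/1000+223/1000→111/250; 113/500+33/100→139/250; 111/250+139/250→1. L = 2553/1000 ≈ 2.5530.
Efficiency = H/L = 2.5205/2.5530 = 98.7%.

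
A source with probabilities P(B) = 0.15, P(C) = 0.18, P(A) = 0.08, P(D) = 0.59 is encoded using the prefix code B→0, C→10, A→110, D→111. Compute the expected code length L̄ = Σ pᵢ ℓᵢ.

2.52 bits/symbol

L̄ = Σ pᵢ·ℓᵢ = 0.15·1 + 0.18·2 + 0.08·3 + 0.59·3 = 2.52 bits/symbol.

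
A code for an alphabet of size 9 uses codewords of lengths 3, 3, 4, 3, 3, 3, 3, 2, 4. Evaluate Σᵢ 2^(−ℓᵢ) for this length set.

1.125

With common denominator 2^4 = 16: Σ 2^(−ℓᵢ) = 2/16 + 2/16 + 1/16 + 2/16 + 2/16 + 2/16 + 2/16 + 4/16 + 1/16 = 18/16 = 1.125.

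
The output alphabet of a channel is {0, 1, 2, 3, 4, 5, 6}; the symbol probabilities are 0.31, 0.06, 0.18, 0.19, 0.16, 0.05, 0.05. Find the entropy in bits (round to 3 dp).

2.523 bits

H = −Σ pᵢ log₂ pᵢ.
−0.31·log₂(0.31) = 0.5238
−0.06·log₂(0.06) = 0.2435
−0.18·log₂(0.18) = 0.4453
−0.19·log₂(0.19) = 0.4552
−0.16·log₂(0.16) = 0.4230
−0.05·log₂(0.05) = 0.2161
−0.05·log₂(0.05) = 0.2161
Sum ≈ 2.5231 → 2.523 bits.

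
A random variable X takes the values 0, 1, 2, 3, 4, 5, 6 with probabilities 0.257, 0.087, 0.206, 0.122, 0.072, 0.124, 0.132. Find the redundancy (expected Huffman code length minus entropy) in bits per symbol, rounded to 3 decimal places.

Entropy H = −Σ p log₂ p ≈ 2.6824 bits.
Huffman merges: 9/125+87/1000→159/1000; 61/500+31/250→123/500; 33/250+159/1000→291/1000; 103/500+123/500→113/250; 257/1000+291/1000→137/250; 113/250+137/250→1. L = 337/125 ≈ 2.6960.
L − H = 2.6960 − 2.6824 = 0.014 bits.

0.014 bits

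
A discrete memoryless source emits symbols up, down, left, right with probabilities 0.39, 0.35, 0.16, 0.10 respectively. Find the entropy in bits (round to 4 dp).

H = −Σ pᵢ log₂ pᵢ.
−0.39·log₂(0.39) = 0.5298
−0.35·log₂(0.35) = 0.5301
−0.16·log₂(0.16) = 0.4230
−0.10·log₂(0.10) = 0.3322
Sum ≈ 1.8151 → 1.8151 bits.

1.8151 bits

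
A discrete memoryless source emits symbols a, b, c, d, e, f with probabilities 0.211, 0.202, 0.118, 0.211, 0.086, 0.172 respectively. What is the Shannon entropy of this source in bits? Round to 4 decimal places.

H = −Σ pᵢ log₂ pᵢ.
−0.211·log₂(0.211) = 0.4736
−0.202·log₂(0.202) = 0.4661
−0.118·log₂(0.118) = 0.3638
−0.211·log₂(0.211) = 0.4736
−0.086·log₂(0.086) = 0.3044
−0.172·log₂(0.172) = 0.4368
Sum ≈ 2.5184 → 2.5184 bits.

2.5184 bits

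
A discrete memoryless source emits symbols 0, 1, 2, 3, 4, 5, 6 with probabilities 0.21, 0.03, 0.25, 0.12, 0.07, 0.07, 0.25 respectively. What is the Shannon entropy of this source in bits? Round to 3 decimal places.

H = −Σ pᵢ log₂ pᵢ.
−0.21·log₂(0.21) = 0.4728
−0.03·log₂(0.03) = 0.1518
−0.25·log₂(0.25) = 0.5000
−0.12·log₂(0.12) = 0.3671
−0.07·log₂(0.07) = 0.2686
−0.07·log₂(0.07) = 0.2686
−0.25·log₂(0.25) = 0.5000
Sum ≈ 2.5288 → 2.529 bits.

2.529 bits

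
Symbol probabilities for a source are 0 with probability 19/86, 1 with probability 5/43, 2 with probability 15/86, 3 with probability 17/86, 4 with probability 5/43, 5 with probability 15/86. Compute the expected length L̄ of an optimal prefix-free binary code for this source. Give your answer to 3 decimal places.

Repeatedly combine the two least-probable nodes; the expected code length is the sum of the merged weights.
merge 5/43 + 5/43 → 10/43
merge 15/86 + 15/86 → 15/43
merge 17/86 + 19/86 → 18/43
merge 10/43 + 15/43 → 25/43
merge 18/43 + 25/43 → 1
L = 10/43 + 15/43 + 18/43 + 25/43 + 1 = 111/43 ≈ 2.581 bits/symbol.

2.581 bits/symbol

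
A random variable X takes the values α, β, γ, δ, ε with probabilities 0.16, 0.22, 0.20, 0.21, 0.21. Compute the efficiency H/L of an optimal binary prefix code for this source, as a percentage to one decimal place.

98.0%

Entropy H = −Σ p log₂ p ≈ 2.3136 bits.
Huffman merges: 4/25+1/5→9/25; 21/100+21/100→21/50; 11/50+9/25→29/50; 21/50+29/50→1. L = 59/25 ≈ 2.3600.
Efficiency = H/L = 2.3136/2.3600 = 98.0%.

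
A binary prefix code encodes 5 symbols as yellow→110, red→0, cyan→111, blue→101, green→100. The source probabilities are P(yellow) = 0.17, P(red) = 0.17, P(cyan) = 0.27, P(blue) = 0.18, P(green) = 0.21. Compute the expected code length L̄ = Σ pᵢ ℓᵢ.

L̄ = Σ pᵢ·ℓᵢ = 0.17·3 + 0.17·1 + 0.27·3 + 0.18·3 + 0.21·3 = 2.66 bits/symbol.

2.66 bits/symbol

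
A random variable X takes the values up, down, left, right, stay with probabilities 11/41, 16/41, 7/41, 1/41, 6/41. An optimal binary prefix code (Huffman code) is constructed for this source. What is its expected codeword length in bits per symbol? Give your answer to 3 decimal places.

2.122 bits/symbol

Repeatedly combine the two least-probable nodes; the expected code length is the sum of the merged weights.
merge 1/41 + 6/41 → 7/41
merge 7/41 + 7/41 → 14/41
merge 11/41 + 14/41 → 25/41
merge 16/41 + 25/41 → 1
L = 7/41 + 14/41 + 25/41 + 1 = 87/41 ≈ 2.122 bits/symbol.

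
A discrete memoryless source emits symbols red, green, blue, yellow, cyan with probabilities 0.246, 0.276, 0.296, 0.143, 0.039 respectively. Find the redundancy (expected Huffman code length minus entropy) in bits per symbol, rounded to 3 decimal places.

Entropy H = −Σ p log₂ p ≈ 2.1140 bits.
Huffman merges: 39/1000+143/1000→91/500; 91/500+123/500→107/250; 69/250+37/125→143/250; 107/250+143/250→1. L = 1091/500 ≈ 2.1820.
L − H = 2.1820 − 2.1140 = 0.068 bits.

0.068 bits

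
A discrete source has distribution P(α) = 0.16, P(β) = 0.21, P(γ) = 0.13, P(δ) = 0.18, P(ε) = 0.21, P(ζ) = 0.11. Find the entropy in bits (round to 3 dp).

2.547 bits

H = −Σ pᵢ log₂ pᵢ.
−0.16·log₂(0.16) = 0.4230
−0.21·log₂(0.21) = 0.4728
−0.13·log₂(0.13) = 0.3826
−0.18·log₂(0.18) = 0.4453
−0.21·log₂(0.21) = 0.4728
−0.11·log₂(0.11) = 0.3503
Sum ≈ 2.5469 → 2.547 bits.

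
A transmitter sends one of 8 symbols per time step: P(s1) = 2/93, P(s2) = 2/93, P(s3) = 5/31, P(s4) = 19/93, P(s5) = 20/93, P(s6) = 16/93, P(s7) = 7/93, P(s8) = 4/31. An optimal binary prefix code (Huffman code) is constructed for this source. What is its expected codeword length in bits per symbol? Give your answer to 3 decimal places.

Repeatedly combine the two least-probable nodes; the expected code length is the sum of the merged weights.
merge 2/93 + 2/93 → 4/93
merge 4/93 + 7/93 → 11/93
merge 11/93 + 4/31 → 23/93
merge 5/31 + 16/93 → 1/3
merge 19/93 + 20/93 → 13/31
merge 23/93 + 1/3 → 18/31
merge 13/31 + 18/31 → 1
L = 4/93 + 11/93 + 23/93 + 1/3 + 13/31 + 18/31 + 1 = 85/31 ≈ 2.742 bits/symbol.

2.742 bits/symbol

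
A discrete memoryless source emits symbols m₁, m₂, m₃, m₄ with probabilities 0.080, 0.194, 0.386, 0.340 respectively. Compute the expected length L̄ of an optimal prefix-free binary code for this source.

Repeatedly combine the two least-probable nodes; the expected code length is the sum of the merged weights.
merge 2/25 + 97/500 → 137/500
merge 137/500 + 17/50 → 307/500
merge 193/500 + 307/500 → 1
L = 137/500 + 307/500 + 1 = 236/125 = 1.888 bits/symbol.

1.888 bits/symbol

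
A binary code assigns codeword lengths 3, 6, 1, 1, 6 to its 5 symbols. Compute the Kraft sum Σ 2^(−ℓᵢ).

1.15625

With common denominator 2^6 = 64: Σ 2^(−ℓᵢ) = 8/64 + 1/64 + 32/64 + 32/64 + 1/64 = 74/64 = 1.15625.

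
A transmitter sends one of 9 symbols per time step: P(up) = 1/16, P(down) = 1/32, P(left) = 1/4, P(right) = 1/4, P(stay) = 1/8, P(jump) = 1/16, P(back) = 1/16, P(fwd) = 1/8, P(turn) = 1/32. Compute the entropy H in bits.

Each probability is a power of 1/2, so log₂(1/p) is an integer.
H = Σ p·log₂(1/p) = 1/16·4 + 1/32·5 + 1/4·2 + 1/4·2 + 1/8·3 + 1/16·4 + 1/16·4 + 1/8·3 + 1/32·5 = 2.8125 bits.

2.8125 bits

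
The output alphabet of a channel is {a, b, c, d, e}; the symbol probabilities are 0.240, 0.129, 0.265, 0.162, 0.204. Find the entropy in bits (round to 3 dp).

2.276 bits

H = −Σ pᵢ log₂ pᵢ.
−0.240·log₂(0.240) = 0.4941
−0.129·log₂(0.129) = 0.3811
−0.265·log₂(0.265) = 0.5077
−0.162·log₂(0.162) = 0.4254
−0.204·log₂(0.204) = 0.4678
Sum ≈ 2.2762 → 2.276 bits.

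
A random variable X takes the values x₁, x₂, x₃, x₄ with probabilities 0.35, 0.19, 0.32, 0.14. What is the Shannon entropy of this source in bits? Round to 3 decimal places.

H = −Σ pᵢ log₂ pᵢ.
−0.35·log₂(0.35) = 0.5301
−0.19·log₂(0.19) = 0.4552
−0.32·log₂(0.32) = 0.5260
−0.14·log₂(0.14) = 0.3971
Sum ≈ 1.9085 → 1.908 bits.

1.908 bits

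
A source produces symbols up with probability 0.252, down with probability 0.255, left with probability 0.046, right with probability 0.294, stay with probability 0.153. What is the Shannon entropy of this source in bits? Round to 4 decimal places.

H = −Σ pᵢ log₂ pᵢ.
−0.252·log₂(0.252) = 0.5011
−0.255·log₂(0.255) = 0.5027
−0.046·log₂(0.046) = 0.2043
−0.294·log₂(0.294) = 0.5192
−0.153·log₂(0.153) = 0.4144
Sum ≈ 2.1418 → 2.1418 bits.

2.1418 bits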